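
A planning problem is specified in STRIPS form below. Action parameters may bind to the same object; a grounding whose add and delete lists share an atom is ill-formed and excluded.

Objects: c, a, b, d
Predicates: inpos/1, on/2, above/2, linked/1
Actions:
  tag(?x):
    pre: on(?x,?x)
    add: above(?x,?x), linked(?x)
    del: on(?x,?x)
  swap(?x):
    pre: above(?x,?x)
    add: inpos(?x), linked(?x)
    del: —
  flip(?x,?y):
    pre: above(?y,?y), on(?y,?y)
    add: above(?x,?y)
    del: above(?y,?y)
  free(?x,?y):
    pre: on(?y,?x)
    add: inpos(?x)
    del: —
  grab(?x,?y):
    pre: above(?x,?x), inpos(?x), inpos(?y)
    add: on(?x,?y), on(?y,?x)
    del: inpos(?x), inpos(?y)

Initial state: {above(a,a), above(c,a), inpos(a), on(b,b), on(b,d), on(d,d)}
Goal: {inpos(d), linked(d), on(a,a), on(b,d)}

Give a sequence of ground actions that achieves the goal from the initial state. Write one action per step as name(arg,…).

1. tag(d)  →  {above(a,a), above(c,a), above(d,d), inpos(a), linked(d), on(b,b), on(b,d)}
2. swap(d)  →  {above(a,a), above(c,a), above(d,d), inpos(a), inpos(d), linked(d), on(b,b), on(b,d)}
3. grab(a,a)  →  {above(a,a), above(c,a), above(d,d), inpos(d), linked(d), on(a,a), on(b,b), on(b,d)}

tag(d); swap(d); grab(a,a)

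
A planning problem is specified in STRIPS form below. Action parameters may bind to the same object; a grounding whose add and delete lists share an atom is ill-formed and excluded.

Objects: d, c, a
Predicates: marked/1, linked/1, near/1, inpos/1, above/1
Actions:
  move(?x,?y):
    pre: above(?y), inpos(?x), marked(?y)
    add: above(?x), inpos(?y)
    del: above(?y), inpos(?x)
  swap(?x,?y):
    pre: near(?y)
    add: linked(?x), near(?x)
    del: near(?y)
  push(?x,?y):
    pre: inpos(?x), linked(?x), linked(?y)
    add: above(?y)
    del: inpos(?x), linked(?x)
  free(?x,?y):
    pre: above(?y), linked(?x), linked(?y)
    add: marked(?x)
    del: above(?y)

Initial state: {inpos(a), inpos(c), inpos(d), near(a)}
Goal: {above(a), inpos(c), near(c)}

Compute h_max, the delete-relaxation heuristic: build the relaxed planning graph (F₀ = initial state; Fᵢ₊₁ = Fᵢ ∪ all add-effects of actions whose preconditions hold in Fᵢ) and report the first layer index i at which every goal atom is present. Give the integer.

F0 = init (4 atoms)
F1 = F0 ∪ {linked(c), linked(d), near(c), near(d)}  (8 atoms)
F2 = F1 ∪ {above(c), above(d), linked(a)}  (11 atoms)
F3 = F2 ∪ {above(a), marked(a), marked(c), marked(d)}  (15 atoms)
goal ⊆ F3  ⇒  h_max = 3

3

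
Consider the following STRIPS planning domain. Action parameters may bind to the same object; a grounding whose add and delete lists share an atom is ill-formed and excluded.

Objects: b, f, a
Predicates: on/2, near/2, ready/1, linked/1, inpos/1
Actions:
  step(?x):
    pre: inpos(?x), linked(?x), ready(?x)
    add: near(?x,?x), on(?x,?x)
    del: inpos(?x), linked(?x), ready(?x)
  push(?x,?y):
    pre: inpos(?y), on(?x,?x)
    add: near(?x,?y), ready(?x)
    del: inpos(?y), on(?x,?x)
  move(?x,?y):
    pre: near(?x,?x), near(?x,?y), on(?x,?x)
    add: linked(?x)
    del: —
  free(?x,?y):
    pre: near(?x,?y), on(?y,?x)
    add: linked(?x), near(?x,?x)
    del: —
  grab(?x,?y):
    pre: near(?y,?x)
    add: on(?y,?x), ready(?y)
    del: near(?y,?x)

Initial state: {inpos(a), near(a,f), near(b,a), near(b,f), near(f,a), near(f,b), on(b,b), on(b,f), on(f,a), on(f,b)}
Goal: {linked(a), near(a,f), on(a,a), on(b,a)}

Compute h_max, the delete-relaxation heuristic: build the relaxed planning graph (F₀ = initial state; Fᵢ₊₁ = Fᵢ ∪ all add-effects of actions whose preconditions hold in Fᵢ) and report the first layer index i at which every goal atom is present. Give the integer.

2

F0 = init (10 atoms)
F1 = F0 ∪ {linked(a), linked(b), linked(f), near(a,a), near(b,b), near(f,f), on(a,f), on(b,a), ready(a), ready(b), ready(f)}  (21 atoms)
F2 = F1 ∪ {on(a,a), on(f,f)}  (23 atoms)
goal ⊆ F2  ⇒  h_max = 2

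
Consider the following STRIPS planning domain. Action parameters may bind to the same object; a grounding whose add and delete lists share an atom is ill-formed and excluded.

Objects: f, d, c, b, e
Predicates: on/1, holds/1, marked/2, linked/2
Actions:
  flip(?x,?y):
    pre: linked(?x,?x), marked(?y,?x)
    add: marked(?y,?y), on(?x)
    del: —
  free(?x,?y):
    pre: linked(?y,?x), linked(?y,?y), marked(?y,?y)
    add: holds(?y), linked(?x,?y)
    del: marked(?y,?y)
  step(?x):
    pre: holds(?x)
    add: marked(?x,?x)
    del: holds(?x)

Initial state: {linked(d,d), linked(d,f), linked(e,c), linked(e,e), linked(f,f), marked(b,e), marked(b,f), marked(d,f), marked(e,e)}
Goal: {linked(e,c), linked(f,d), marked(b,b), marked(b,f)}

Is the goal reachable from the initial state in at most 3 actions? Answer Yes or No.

Yes

1. flip(f,d)  →  {linked(d,d), linked(d,f), linked(e,c), linked(e,e), linked(f,f), marked(b,e), marked(b,f), marked(d,d), marked(d,f), marked(e,e), on(f)}
2. flip(f,b)  →  {linked(d,d), linked(d,f), linked(e,c), linked(e,e), linked(f,f), marked(b,b), marked(b,e), marked(b,f), marked(d,d), marked(d,f), marked(e,e), on(f)}
3. free(f,d)  →  {holds(d), linked(d,d), linked(d,f), linked(e,c), linked(e,e), linked(f,d), linked(f,f), marked(b,b), marked(b,e), marked(b,f), marked(d,f), marked(e,e), on(f)}
optimal plan length = 3; 3 ≤ 3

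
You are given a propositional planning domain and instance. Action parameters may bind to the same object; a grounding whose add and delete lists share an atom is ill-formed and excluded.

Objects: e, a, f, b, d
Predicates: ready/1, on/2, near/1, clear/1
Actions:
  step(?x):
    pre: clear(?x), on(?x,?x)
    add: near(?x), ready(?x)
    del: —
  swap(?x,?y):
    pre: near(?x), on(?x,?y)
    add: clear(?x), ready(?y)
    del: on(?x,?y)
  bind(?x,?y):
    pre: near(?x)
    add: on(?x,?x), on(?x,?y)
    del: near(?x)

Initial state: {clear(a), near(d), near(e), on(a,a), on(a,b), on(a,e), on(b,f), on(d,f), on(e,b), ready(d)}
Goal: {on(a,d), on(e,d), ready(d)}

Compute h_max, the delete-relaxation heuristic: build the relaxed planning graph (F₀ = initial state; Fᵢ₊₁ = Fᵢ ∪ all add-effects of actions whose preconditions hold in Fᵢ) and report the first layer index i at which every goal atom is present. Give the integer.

F0 = init (10 atoms)
F1 = F0 ∪ {clear(d), clear(e), near(a), on(d,a), on(d,b), on(d,d), on(d,e), on(e,a), on(e,d), on(e,e), on(e,f), ready(a), ready(b), ready(f)}  (24 atoms)
F2 = F1 ∪ {on(a,d), on(a,f), ready(e)}  (27 atoms)
goal ⊆ F2  ⇒  h_max = 2

2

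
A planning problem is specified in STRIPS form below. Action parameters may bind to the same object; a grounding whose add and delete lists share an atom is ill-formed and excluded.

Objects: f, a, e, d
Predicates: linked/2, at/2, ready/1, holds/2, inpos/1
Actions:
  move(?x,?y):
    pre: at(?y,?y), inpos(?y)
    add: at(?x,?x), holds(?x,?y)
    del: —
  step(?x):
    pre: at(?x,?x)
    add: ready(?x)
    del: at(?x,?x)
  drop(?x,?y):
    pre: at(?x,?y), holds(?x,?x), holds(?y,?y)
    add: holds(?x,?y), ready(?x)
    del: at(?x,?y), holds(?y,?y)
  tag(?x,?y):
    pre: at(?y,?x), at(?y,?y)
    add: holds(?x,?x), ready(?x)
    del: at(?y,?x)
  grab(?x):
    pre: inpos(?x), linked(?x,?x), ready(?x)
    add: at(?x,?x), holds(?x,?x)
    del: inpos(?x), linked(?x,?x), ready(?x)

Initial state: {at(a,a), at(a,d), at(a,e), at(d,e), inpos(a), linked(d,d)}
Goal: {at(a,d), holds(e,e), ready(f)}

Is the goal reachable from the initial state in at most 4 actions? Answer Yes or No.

1. move(f,a)  →  {at(a,a), at(a,d), at(a,e), at(d,e), at(f,f), holds(f,a), inpos(a), linked(d,d)}
2. step(f)  →  {at(a,a), at(a,d), at(a,e), at(d,e), holds(f,a), inpos(a), linked(d,d), ready(f)}
3. tag(e,a)  →  {at(a,a), at(a,d), at(d,e), holds(e,e), holds(f,a), inpos(a), linked(d,d), ready(e), ready(f)}
optimal plan length = 3; 3 ≤ 4

Yes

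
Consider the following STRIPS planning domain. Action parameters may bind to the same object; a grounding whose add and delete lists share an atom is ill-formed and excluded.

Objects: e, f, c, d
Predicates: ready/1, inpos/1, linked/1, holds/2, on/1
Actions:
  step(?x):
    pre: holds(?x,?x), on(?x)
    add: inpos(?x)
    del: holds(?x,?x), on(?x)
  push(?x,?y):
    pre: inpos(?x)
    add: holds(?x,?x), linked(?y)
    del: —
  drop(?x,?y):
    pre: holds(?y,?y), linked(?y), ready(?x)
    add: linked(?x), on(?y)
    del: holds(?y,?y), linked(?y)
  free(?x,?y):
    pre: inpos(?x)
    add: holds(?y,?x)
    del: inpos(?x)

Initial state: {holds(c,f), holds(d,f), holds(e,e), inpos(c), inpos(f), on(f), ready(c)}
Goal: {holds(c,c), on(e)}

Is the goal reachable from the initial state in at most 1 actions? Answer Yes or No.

No

1. push(c,e)  →  {holds(c,c), holds(c,f), holds(d,f), holds(e,e), inpos(c), inpos(f), linked(e), on(f), ready(c)}
2. drop(c,e)  →  {holds(c,c), holds(c,f), holds(d,f), inpos(c), inpos(f), linked(c), on(e), on(f), ready(c)}
optimal plan length = 2; 2 > 1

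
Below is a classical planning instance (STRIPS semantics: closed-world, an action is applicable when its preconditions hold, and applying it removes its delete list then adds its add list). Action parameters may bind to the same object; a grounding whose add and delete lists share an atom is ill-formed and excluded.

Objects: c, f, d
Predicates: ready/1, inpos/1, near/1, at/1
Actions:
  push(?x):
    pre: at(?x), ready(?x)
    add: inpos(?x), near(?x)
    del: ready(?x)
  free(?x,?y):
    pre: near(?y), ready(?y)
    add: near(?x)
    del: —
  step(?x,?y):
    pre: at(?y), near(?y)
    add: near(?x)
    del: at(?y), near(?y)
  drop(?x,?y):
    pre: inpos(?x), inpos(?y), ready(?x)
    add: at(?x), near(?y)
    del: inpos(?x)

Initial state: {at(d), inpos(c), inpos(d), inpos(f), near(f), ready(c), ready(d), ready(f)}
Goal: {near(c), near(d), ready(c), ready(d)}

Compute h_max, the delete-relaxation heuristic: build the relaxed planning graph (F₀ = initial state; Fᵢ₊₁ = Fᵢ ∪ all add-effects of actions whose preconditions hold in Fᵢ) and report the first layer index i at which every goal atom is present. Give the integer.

F0 = init (8 atoms)
F1 = F0 ∪ {at(c), at(f), near(c), near(d)}  (12 atoms)
goal ⊆ F1  ⇒  h_max = 1

1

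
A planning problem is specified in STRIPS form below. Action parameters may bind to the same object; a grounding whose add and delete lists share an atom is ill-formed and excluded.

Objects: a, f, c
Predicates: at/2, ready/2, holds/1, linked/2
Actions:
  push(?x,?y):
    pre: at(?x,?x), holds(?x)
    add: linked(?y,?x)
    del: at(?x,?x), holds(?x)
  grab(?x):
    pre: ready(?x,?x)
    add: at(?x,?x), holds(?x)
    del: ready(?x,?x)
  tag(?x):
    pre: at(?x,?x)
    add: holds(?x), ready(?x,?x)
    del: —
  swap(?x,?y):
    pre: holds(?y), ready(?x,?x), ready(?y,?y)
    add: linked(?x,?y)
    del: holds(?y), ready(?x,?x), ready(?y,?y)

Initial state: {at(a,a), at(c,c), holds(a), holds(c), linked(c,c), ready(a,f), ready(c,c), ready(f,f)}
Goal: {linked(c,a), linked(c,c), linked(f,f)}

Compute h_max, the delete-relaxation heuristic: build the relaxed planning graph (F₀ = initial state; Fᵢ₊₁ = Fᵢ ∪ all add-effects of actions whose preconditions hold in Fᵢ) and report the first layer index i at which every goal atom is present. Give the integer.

F0 = init (8 atoms)
F1 = F0 ∪ {at(f,f), holds(f), linked(a,a), linked(a,c), linked(c,a), linked(f,a), linked(f,c), ready(a,a)}  (16 atoms)
F2 = F1 ∪ {linked(a,f), linked(c,f), linked(f,f)}  (19 atoms)
goal ⊆ F2  ⇒  h_max = 2

2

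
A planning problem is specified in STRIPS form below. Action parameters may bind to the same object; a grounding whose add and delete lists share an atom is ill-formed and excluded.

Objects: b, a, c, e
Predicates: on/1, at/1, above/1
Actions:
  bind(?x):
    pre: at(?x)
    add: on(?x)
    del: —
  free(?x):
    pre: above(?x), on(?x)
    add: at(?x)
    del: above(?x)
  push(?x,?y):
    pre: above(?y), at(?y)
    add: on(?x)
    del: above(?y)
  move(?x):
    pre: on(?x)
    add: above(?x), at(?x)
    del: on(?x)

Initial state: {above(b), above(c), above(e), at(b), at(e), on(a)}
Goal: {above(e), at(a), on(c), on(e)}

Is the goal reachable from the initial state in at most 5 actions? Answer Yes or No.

Yes

1. bind(e)  →  {above(b), above(c), above(e), at(b), at(e), on(a), on(e)}
2. push(c,b)  →  {above(c), above(e), at(b), at(e), on(a), on(c), on(e)}
3. move(a)  →  {above(a), above(c), above(e), at(a), at(b), at(e), on(c), on(e)}
optimal plan length = 3; 3 ≤ 5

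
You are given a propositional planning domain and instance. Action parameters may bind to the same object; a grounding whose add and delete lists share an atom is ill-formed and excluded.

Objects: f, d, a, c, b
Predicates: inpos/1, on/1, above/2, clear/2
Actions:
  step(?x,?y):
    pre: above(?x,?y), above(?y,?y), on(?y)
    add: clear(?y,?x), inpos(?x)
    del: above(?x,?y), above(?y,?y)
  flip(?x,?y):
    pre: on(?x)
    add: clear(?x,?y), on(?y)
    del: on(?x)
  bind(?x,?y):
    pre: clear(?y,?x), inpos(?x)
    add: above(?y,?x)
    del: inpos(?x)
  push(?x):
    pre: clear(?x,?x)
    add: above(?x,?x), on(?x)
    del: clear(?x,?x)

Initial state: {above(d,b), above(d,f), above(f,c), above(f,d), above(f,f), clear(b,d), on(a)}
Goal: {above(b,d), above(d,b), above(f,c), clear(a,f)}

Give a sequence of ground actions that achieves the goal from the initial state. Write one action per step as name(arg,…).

flip(a,f); step(d,f); bind(d,b)

1. flip(a,f)  →  {above(d,b), above(d,f), above(f,c), above(f,d), above(f,f), clear(a,f), clear(b,d), on(f)}
2. step(d,f)  →  {above(d,b), above(f,c), above(f,d), clear(a,f), clear(b,d), clear(f,d), inpos(d), on(f)}
3. bind(d,b)  →  {above(b,d), above(d,b), above(f,c), above(f,d), clear(a,f), clear(b,d), clear(f,d), on(f)}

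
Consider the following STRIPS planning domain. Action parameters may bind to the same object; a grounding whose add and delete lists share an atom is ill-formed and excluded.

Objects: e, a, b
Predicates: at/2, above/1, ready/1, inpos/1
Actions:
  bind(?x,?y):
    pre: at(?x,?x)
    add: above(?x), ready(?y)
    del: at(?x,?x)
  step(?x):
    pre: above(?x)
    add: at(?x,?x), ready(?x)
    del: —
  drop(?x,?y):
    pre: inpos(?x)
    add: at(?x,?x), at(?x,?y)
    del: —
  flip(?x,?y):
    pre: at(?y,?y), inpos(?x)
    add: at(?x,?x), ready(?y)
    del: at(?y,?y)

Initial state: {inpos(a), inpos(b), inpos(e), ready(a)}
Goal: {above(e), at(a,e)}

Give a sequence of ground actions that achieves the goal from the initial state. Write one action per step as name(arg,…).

1. drop(e,e)  →  {at(e,e), inpos(a), inpos(b), inpos(e), ready(a)}
2. bind(e,e)  →  {above(e), inpos(a), inpos(b), inpos(e), ready(a), ready(e)}
3. drop(a,e)  →  {above(e), at(a,a), at(a,e), inpos(a), inpos(b), inpos(e), ready(a), ready(e)}

drop(e,e); bind(e,e); drop(a,e)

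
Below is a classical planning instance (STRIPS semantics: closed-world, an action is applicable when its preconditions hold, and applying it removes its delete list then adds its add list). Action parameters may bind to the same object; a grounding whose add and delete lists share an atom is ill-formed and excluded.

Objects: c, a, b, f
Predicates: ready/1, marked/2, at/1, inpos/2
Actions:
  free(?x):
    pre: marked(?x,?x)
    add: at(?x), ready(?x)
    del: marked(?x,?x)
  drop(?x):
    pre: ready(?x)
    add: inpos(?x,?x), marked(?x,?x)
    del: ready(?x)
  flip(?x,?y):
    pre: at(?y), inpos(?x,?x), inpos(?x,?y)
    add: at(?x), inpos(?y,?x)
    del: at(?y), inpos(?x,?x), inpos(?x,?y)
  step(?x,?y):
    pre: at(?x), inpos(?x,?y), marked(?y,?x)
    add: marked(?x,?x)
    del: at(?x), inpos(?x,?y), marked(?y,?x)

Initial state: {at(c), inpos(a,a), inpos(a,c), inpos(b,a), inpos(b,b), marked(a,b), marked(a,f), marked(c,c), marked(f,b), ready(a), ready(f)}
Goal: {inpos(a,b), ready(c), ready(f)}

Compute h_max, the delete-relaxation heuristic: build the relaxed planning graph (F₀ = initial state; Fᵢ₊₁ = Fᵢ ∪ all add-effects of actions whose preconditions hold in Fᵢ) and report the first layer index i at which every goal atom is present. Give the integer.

2

F0 = init (11 atoms)
F1 = F0 ∪ {at(a), inpos(c,a), inpos(f,f), marked(a,a), marked(f,f), ready(c)}  (17 atoms)
F2 = F1 ∪ {at(b), at(f), inpos(a,b), inpos(c,c)}  (21 atoms)
goal ⊆ F2  ⇒  h_max = 2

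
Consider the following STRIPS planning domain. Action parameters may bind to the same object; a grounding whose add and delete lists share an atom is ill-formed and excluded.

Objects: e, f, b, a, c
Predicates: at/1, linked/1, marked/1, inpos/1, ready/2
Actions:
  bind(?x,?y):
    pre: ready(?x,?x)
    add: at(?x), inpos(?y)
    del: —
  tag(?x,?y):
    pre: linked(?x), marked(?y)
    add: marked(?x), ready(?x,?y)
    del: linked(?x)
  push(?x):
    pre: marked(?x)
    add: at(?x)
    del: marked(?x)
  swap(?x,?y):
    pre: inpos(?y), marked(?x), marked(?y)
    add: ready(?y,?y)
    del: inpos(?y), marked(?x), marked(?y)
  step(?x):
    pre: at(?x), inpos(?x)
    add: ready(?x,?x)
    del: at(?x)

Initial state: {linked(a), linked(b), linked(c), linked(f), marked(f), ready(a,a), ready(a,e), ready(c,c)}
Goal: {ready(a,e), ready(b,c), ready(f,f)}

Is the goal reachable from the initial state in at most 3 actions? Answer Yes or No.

Yes

1. tag(f,f)  →  {linked(a), linked(b), linked(c), marked(f), ready(a,a), ready(a,e), ready(c,c), ready(f,f)}
2. tag(c,f)  →  {linked(a), linked(b), marked(c), marked(f), ready(a,a), ready(a,e), ready(c,c), ready(c,f), ready(f,f)}
3. tag(b,c)  →  {linked(a), marked(b), marked(c), marked(f), ready(a,a), ready(a,e), ready(b,c), ready(c,c), ready(c,f), ready(f,f)}
optimal plan length = 3; 3 ≤ 3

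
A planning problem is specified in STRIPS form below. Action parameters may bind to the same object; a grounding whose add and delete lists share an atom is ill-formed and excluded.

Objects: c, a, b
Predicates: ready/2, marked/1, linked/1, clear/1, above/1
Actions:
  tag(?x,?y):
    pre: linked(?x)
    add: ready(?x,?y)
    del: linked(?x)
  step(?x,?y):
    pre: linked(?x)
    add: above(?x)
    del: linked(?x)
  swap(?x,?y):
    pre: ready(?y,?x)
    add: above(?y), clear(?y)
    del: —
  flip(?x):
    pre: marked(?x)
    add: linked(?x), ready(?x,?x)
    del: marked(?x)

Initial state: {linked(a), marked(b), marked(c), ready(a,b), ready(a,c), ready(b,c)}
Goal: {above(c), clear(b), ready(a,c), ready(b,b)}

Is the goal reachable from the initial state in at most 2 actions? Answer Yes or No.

1. swap(c,b)  →  {above(b), clear(b), linked(a), marked(b), marked(c), ready(a,b), ready(a,c), ready(b,c)}
2. flip(c)  →  {above(b), clear(b), linked(a), linked(c), marked(b), ready(a,b), ready(a,c), ready(b,c), ready(c,c)}
3. step(c,c)  →  {above(b), above(c), clear(b), linked(a), marked(b), ready(a,b), ready(a,c), ready(b,c), ready(c,c)}
4. flip(b)  →  {above(b), above(c), clear(b), linked(a), linked(b), ready(a,b), ready(a,c), ready(b,b), ready(b,c), ready(c,c)}
optimal plan length = 4; 4 > 2

No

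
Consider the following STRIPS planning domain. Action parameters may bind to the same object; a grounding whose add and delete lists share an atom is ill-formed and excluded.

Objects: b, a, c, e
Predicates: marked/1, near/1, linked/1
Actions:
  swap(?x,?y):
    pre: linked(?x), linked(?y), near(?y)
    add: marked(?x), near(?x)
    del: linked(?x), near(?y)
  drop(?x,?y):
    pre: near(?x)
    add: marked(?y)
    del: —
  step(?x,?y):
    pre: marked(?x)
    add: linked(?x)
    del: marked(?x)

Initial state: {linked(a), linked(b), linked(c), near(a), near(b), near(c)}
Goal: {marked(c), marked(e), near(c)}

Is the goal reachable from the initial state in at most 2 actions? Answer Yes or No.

Yes

1. swap(c,b)  →  {linked(a), linked(b), marked(c), near(a), near(c)}
2. drop(a,e)  →  {linked(a), linked(b), marked(c), marked(e), near(a), near(c)}
optimal plan length = 2; 2 ≤ 2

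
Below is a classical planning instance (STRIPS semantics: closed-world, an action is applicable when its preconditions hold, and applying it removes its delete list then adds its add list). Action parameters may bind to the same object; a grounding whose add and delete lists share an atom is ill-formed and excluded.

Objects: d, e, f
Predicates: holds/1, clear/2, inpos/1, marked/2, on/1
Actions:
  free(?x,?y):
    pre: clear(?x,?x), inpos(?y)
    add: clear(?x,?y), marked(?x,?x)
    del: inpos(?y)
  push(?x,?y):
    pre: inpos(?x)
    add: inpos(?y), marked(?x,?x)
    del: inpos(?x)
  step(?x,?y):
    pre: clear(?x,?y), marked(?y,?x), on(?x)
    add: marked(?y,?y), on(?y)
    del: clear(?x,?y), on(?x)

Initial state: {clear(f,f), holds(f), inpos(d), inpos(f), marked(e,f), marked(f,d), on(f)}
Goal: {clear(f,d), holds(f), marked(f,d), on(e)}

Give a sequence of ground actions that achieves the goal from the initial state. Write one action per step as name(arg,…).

free(f,d); push(f,e); free(f,e); step(f,e)

1. free(f,d)  →  {clear(f,d), clear(f,f), holds(f), inpos(f), marked(e,f), marked(f,d), marked(f,f), on(f)}
2. push(f,e)  →  {clear(f,d), clear(f,f), holds(f), inpos(e), marked(e,f), marked(f,d), marked(f,f), on(f)}
3. free(f,e)  →  {clear(f,d), clear(f,e), clear(f,f), holds(f), marked(e,f), marked(f,d), marked(f,f), on(f)}
4. step(f,e)  →  {clear(f,d), clear(f,f), holds(f), marked(e,e), marked(e,f), marked(f,d), marked(f,f), on(e)}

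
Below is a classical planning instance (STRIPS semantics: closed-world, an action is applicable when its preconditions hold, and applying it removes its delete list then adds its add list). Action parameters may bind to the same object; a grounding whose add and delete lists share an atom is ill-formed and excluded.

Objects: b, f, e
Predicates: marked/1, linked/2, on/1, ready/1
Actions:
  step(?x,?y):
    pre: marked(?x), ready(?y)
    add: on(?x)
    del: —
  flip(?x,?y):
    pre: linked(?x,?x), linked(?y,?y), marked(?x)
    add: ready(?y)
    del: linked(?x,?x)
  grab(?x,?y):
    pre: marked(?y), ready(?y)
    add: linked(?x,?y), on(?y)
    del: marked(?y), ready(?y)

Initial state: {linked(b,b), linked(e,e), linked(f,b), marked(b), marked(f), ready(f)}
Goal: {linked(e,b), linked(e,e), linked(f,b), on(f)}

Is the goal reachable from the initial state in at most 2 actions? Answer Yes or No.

1. step(f,f)  →  {linked(b,b), linked(e,e), linked(f,b), marked(b), marked(f), on(f), ready(f)}
2. flip(b,b)  →  {linked(e,e), linked(f,b), marked(b), marked(f), on(f), ready(b), ready(f)}
3. grab(e,b)  →  {linked(e,b), linked(e,e), linked(f,b), marked(f), on(b), on(f), ready(f)}
optimal plan length = 3; 3 > 2

No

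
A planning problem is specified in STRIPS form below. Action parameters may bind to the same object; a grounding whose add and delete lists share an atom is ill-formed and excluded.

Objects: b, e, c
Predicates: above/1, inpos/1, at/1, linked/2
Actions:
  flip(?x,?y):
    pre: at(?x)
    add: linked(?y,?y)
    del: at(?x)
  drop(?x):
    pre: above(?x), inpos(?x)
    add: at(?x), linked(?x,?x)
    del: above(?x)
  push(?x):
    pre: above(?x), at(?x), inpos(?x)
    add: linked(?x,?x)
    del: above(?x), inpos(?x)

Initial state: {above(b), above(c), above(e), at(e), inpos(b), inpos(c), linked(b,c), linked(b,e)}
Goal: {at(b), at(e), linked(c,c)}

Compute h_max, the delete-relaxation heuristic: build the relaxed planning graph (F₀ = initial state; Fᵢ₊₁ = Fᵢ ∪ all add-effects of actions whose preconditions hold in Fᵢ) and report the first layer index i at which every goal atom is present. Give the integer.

1

F0 = init (8 atoms)
F1 = F0 ∪ {at(b), at(c), linked(b,b), linked(c,c), linked(e,e)}  (13 atoms)
goal ⊆ F1  ⇒  h_max = 1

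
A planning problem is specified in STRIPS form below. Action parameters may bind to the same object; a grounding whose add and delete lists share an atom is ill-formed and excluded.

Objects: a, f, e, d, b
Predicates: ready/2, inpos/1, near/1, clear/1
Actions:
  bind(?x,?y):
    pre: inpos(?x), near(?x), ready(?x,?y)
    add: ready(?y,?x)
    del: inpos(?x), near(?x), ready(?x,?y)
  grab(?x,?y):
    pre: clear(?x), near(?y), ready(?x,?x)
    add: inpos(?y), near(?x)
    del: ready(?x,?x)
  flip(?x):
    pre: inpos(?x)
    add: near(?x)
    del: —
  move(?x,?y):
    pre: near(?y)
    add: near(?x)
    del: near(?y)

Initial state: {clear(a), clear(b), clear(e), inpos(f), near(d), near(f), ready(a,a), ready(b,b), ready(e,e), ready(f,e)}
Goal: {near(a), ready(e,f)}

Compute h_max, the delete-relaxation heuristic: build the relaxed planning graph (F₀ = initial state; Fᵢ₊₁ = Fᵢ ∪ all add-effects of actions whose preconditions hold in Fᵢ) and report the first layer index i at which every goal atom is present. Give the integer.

1

F0 = init (10 atoms)
F1 = F0 ∪ {inpos(d), near(a), near(b), near(e), ready(e,f)}  (15 atoms)
goal ⊆ F1  ⇒  h_max = 1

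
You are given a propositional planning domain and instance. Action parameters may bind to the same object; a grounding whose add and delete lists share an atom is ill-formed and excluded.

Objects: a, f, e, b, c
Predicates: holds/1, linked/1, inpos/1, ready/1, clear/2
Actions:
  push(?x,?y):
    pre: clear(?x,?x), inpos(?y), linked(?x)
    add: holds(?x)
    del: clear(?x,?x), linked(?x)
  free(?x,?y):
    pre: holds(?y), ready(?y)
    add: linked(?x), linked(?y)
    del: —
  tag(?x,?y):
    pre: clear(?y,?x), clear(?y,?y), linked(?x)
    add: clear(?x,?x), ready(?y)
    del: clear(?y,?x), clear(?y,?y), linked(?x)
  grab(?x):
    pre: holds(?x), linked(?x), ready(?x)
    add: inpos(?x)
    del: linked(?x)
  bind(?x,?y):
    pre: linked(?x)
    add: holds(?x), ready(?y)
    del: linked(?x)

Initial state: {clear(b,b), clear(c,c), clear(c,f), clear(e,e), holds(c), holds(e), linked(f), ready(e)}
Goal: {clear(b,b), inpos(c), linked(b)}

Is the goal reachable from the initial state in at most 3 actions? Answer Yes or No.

1. tag(f,c)  →  {clear(b,b), clear(e,e), clear(f,f), holds(c), holds(e), ready(c), ready(e)}
2. free(b,c)  →  {clear(b,b), clear(e,e), clear(f,f), holds(c), holds(e), linked(b), linked(c), ready(c), ready(e)}
3. grab(c)  →  {clear(b,b), clear(e,e), clear(f,f), holds(c), holds(e), inpos(c), linked(b), ready(c), ready(e)}
optimal plan length = 3; 3 ≤ 3

Yes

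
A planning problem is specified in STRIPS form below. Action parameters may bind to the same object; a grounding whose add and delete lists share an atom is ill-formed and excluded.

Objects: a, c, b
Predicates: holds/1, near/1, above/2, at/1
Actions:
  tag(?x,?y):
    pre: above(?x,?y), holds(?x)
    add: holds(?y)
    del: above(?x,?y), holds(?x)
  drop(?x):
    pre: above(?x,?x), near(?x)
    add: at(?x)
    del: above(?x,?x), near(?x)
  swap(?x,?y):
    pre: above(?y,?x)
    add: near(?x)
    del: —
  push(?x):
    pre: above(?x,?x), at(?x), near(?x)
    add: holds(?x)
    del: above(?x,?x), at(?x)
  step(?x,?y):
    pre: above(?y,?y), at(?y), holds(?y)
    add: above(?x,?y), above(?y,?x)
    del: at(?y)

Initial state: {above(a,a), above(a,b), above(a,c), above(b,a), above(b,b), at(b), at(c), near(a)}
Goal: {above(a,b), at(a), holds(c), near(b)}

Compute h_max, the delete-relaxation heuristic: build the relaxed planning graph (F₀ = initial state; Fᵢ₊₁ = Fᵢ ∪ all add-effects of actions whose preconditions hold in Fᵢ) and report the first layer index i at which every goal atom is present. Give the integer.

3

F0 = init (8 atoms)
F1 = F0 ∪ {at(a), near(b), near(c)}  (11 atoms)
F2 = F1 ∪ {holds(a), holds(b)}  (13 atoms)
F3 = F2 ∪ {above(b,c), above(c,a), above(c,b), holds(c)}  (17 atoms)
goal ⊆ F3  ⇒  h_max = 3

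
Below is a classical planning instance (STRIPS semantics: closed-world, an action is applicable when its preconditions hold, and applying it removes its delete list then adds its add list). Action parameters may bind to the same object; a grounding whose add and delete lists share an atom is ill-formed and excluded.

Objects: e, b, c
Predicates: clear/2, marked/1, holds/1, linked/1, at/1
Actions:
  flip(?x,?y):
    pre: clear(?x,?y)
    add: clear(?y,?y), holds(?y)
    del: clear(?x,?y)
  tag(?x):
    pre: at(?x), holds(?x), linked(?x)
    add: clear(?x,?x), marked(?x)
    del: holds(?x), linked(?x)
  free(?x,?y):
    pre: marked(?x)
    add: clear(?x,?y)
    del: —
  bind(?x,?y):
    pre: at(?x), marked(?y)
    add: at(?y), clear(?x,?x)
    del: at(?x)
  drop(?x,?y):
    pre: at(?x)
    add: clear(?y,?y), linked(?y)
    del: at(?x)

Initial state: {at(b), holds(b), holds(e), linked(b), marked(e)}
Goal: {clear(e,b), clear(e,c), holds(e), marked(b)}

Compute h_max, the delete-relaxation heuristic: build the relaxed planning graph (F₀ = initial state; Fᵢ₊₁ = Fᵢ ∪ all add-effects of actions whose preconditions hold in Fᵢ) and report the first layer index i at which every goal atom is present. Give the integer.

1

F0 = init (5 atoms)
F1 = F0 ∪ {at(e), clear(b,b), clear(c,c), clear(e,b), clear(e,c), clear(e,e), linked(c), linked(e), marked(b)}  (14 atoms)
goal ⊆ F1  ⇒  h_max = 1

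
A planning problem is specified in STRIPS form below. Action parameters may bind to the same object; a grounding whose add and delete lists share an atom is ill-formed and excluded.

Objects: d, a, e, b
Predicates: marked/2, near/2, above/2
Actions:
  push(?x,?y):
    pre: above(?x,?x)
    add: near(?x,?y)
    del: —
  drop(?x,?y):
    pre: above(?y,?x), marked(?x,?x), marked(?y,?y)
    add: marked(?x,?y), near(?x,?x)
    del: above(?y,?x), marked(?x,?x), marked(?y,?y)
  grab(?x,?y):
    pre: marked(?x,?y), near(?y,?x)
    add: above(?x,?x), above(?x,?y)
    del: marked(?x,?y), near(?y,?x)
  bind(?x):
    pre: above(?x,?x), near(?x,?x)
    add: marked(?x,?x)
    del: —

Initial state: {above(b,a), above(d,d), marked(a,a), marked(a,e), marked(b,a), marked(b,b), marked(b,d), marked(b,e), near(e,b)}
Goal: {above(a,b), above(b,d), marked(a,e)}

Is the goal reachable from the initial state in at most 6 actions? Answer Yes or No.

Yes

1. push(d,b)  →  {above(b,a), above(d,d), marked(a,a), marked(a,e), marked(b,a), marked(b,b), marked(b,d), marked(b,e), near(d,b), near(e,b)}
2. drop(a,b)  →  {above(d,d), marked(a,b), marked(a,e), marked(b,a), marked(b,d), marked(b,e), near(a,a), near(d,b), near(e,b)}
3. grab(b,d)  →  {above(b,b), above(b,d), above(d,d), marked(a,b), marked(a,e), marked(b,a), marked(b,e), near(a,a), near(e,b)}
4. push(b,a)  →  {above(b,b), above(b,d), above(d,d), marked(a,b), marked(a,e), marked(b,a), marked(b,e), near(a,a), near(b,a), near(e,b)}
5. grab(a,b)  →  {above(a,a), above(a,b), above(b,b), above(b,d), above(d,d), marked(a,e), marked(b,a), marked(b,e), near(a,a), near(e,b)}
optimal plan length = 5; 5 ≤ 6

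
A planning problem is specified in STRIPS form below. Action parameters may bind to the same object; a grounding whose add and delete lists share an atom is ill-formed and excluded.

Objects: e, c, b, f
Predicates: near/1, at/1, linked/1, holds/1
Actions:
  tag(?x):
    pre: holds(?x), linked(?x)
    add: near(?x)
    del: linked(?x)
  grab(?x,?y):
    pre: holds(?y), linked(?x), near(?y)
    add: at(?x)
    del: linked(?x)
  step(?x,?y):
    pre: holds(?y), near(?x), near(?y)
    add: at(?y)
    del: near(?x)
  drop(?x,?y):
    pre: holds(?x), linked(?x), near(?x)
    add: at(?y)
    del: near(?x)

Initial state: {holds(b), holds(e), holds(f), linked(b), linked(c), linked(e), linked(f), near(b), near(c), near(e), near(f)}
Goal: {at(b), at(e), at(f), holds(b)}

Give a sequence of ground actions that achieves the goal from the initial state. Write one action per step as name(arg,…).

1. grab(e,e)  →  {at(e), holds(b), holds(e), holds(f), linked(b), linked(c), linked(f), near(b), near(c), near(e), near(f)}
2. grab(b,e)  →  {at(b), at(e), holds(b), holds(e), holds(f), linked(c), linked(f), near(b), near(c), near(e), near(f)}
3. grab(f,e)  →  {at(b), at(e), at(f), holds(b), holds(e), holds(f), linked(c), near(b), near(c), near(e), near(f)}

grab(e,e); grab(b,e); grab(f,e)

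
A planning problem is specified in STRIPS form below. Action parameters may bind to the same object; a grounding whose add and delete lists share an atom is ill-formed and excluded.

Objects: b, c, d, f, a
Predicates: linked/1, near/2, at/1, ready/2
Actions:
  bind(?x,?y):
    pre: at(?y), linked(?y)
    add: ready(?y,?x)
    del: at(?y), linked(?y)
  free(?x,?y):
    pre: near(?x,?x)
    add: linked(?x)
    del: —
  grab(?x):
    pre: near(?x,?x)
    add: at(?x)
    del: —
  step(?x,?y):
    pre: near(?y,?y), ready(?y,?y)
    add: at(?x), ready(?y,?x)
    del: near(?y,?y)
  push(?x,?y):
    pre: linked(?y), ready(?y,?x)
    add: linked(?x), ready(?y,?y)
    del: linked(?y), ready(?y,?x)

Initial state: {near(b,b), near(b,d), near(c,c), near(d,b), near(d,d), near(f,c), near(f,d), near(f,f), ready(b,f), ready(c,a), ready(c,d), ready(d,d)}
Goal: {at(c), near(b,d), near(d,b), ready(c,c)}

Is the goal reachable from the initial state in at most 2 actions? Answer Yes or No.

1. free(c,b)  →  {linked(c), near(b,b), near(b,d), near(c,c), near(d,b), near(d,d), near(f,c), near(f,d), near(f,f), ready(b,f), ready(c,a), ready(c,d), ready(d,d)}
2. grab(c)  →  {at(c), linked(c), near(b,b), near(b,d), near(c,c), near(d,b), near(d,d), near(f,c), near(f,d), near(f,f), ready(b,f), ready(c,a), ready(c,d), ready(d,d)}
3. push(d,c)  →  {at(c), linked(d), near(b,b), near(b,d), near(c,c), near(d,b), near(d,d), near(f,c), near(f,d), near(f,f), ready(b,f), ready(c,a), ready(c,c), ready(d,d)}
optimal plan length = 3; 3 > 2

No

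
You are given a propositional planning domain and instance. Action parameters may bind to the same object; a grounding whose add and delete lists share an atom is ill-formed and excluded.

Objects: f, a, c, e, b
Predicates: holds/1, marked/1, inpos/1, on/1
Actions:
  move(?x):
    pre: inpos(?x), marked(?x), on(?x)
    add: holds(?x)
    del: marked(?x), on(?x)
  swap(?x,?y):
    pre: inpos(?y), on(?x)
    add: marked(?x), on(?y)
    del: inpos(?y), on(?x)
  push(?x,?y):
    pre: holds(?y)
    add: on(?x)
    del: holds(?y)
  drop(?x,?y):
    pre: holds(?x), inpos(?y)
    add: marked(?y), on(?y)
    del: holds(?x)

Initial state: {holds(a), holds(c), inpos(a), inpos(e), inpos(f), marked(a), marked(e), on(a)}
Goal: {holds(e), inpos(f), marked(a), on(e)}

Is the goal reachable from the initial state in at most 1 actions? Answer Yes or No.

1. push(e,a)  →  {holds(c), inpos(a), inpos(e), inpos(f), marked(a), marked(e), on(a), on(e)}
2. move(e)  →  {holds(c), holds(e), inpos(a), inpos(e), inpos(f), marked(a), on(a)}
3. swap(a,e)  →  {holds(c), holds(e), inpos(a), inpos(f), marked(a), on(e)}
optimal plan length = 3; 3 > 1

No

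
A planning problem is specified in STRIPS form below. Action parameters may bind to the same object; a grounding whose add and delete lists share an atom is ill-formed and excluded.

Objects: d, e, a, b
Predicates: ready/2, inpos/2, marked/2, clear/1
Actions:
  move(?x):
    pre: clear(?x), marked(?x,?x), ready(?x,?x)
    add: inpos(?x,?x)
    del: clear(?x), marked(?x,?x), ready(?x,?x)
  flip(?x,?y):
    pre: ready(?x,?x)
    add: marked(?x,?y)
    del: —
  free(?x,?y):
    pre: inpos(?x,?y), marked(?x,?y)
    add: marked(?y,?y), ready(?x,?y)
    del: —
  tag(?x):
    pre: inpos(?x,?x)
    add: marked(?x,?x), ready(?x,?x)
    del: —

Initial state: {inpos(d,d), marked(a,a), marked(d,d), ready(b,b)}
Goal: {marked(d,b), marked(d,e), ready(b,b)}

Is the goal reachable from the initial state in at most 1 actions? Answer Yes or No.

1. free(d,d)  →  {inpos(d,d), marked(a,a), marked(d,d), ready(b,b), ready(d,d)}
2. flip(d,e)  →  {inpos(d,d), marked(a,a), marked(d,d), marked(d,e), ready(b,b), ready(d,d)}
3. flip(d,b)  →  {inpos(d,d), marked(a,a), marked(d,b), marked(d,d), marked(d,e), ready(b,b), ready(d,d)}
optimal plan length = 3; 3 > 1

No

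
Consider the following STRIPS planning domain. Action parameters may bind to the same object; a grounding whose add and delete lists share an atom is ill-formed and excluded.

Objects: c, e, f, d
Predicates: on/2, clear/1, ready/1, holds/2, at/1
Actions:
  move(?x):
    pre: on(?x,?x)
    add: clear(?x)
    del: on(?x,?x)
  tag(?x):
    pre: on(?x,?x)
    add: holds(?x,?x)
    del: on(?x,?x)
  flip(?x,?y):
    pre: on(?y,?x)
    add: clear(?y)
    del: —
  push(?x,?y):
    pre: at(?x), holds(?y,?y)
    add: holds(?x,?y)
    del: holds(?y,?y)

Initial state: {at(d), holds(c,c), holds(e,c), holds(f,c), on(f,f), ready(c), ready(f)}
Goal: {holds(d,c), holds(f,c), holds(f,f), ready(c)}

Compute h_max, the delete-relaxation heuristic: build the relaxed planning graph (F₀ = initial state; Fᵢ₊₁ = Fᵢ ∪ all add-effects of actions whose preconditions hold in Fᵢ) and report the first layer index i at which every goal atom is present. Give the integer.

F0 = init (7 atoms)
F1 = F0 ∪ {clear(f), holds(d,c), holds(f,f)}  (10 atoms)
goal ⊆ F1  ⇒  h_max = 1

1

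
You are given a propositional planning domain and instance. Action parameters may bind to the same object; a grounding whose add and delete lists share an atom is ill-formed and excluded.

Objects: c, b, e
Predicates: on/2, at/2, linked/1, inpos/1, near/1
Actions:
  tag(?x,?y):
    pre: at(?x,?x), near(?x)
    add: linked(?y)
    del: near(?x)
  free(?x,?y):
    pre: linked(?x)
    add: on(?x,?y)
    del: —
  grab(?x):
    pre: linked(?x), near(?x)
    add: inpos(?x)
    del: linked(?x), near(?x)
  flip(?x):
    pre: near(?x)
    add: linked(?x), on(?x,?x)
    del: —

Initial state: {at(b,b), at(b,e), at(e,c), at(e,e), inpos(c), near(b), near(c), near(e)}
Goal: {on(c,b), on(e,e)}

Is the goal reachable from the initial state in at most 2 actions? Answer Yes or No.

1. tag(b,c)  →  {at(b,b), at(b,e), at(e,c), at(e,e), inpos(c), linked(c), near(c), near(e)}
2. free(c,b)  →  {at(b,b), at(b,e), at(e,c), at(e,e), inpos(c), linked(c), near(c), near(e), on(c,b)}
3. flip(e)  →  {at(b,b), at(b,e), at(e,c), at(e,e), inpos(c), linked(c), linked(e), near(c), near(e), on(c,b), on(e,e)}
optimal plan length = 3; 3 > 2

No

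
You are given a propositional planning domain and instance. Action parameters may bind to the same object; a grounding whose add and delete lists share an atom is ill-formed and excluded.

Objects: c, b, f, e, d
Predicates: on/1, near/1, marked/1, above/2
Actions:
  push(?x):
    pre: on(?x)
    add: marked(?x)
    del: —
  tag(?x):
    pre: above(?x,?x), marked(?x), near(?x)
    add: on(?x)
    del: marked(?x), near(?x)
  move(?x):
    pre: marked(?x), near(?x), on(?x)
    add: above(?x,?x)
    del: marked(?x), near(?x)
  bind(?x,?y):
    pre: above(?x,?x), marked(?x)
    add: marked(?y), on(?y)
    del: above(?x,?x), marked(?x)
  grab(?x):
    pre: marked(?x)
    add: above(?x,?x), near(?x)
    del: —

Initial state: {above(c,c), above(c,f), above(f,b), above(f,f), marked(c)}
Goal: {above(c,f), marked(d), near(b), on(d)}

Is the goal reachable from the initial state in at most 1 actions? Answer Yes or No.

1. bind(c,b)  →  {above(c,f), above(f,b), above(f,f), marked(b), on(b)}
2. grab(b)  →  {above(b,b), above(c,f), above(f,b), above(f,f), marked(b), near(b), on(b)}
3. bind(b,d)  →  {above(c,f), above(f,b), above(f,f), marked(d), near(b), on(b), on(d)}
optimal plan length = 3; 3 > 1

No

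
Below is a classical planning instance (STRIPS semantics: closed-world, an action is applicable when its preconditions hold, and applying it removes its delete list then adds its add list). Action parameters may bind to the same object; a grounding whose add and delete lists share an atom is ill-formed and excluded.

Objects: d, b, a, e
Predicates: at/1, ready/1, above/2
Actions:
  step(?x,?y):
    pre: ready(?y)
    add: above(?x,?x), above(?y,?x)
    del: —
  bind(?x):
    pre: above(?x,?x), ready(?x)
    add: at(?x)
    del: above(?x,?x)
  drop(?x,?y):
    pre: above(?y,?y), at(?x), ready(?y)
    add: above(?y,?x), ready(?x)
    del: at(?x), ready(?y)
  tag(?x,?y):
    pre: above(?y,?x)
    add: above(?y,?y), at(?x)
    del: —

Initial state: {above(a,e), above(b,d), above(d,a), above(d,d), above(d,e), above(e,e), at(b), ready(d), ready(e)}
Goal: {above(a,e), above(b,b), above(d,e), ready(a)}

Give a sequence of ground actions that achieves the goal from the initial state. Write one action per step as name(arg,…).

1. step(b,d)  →  {above(a,e), above(b,b), above(b,d), above(d,a), above(d,b), above(d,d), above(d,e), above(e,e), at(b), ready(d), ready(e)}
2. tag(a,d)  →  {above(a,e), above(b,b), above(b,d), above(d,a), above(d,b), above(d,d), above(d,e), above(e,e), at(a), at(b), ready(d), ready(e)}
3. drop(a,d)  →  {above(a,e), above(b,b), above(b,d), above(d,a), above(d,b), above(d,d), above(d,e), above(e,e), at(b), ready(a), ready(e)}

step(b,d); tag(a,d); drop(a,d)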